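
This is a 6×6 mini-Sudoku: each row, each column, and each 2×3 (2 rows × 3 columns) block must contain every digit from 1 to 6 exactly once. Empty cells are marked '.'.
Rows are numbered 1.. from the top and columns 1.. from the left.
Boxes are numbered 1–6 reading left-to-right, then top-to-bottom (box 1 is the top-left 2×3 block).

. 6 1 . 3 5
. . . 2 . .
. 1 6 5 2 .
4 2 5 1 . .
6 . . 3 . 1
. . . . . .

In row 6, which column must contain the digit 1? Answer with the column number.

Consider where 1 can go in row 6.
row 6, column 2 is out (column 2 already has a 1).
row 6, column 3 is out (column 3 already has a 1).
row 6, column 4 is out (column 4 already has a 1).
row 6, column 5 is out (box 6 already has a 1).
row 6, column 6 is out (column 6 already has a 1).
So the only cell in row 6 that can hold 1 is row 6, column 1.
That is column 1.

1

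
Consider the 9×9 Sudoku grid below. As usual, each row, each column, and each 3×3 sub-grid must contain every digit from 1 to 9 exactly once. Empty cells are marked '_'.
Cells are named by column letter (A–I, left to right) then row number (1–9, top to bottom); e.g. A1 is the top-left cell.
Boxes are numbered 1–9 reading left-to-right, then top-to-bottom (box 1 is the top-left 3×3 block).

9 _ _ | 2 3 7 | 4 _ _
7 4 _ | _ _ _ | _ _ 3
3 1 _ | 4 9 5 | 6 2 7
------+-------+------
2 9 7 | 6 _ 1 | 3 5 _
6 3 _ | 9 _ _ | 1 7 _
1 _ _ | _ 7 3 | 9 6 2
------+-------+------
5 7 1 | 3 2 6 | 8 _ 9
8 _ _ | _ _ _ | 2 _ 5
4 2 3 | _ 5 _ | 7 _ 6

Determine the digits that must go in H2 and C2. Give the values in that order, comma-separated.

9,2

For H2:
  Consider where 9 can go in row 2.
  C2 is out (box 1 already has a 9).
  D2 is out (column D already has a 9).
  E2 is out (column E already has a 9).
  F2 is out (box 2 already has a 9).
  G2 is out (column G already has a 9).
  So the only cell in row 2 that can hold 9 is H2.
  So H2 = 9.
For C2:
  Consider where 2 can go in box 1.
  B1 is out (row 1 already has a 2).
  C1 is out (row 1 already has a 2).
  C3 is out (row 3 already has a 2).
  So the only cell in box 1 that can hold 2 is C2.
  So C2 = 2.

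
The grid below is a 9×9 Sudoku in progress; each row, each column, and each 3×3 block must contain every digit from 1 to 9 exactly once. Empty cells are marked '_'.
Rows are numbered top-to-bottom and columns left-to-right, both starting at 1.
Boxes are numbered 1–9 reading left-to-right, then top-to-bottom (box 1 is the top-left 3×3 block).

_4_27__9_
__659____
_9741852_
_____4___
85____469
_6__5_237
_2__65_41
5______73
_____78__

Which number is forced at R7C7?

9

Row 7 already contains {1, 2, 4, 5, 6}.
Column 7 already contains {2, 4, 5, 8}.
Its 3×3 block (box 9) already contains {1, 3, 4, 7, 8}.
The only value from 1–9 not eliminated is 9, so R7C7 = 9.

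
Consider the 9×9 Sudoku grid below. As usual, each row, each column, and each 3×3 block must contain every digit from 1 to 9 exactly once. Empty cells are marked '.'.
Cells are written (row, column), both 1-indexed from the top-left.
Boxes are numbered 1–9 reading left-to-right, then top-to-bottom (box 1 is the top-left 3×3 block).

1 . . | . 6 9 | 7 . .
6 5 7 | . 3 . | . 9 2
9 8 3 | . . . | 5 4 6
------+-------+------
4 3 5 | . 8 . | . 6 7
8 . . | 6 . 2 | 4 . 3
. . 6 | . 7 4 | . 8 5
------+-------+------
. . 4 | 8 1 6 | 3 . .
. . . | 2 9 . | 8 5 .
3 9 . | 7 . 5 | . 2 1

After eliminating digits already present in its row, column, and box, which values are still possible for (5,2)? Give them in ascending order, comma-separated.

1,7

Row 5 already contains {2, 3, 4, 6, 8}.
Column 2 already contains {3, 5, 8, 9}.
Its 3×3 block (box 4) already contains {3, 4, 5, 6, 8}.
Removing those from 1–9 leaves {1, 7} as the candidates for (5,2).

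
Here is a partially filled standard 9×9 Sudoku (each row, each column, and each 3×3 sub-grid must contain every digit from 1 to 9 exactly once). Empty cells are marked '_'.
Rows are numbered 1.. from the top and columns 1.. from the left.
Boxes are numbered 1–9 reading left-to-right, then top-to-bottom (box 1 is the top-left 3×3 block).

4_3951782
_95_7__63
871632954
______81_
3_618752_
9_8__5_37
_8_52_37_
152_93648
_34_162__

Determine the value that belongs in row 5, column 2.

Row 5 already contains {1, 2, 3, 5, 6, 7, 8}.
Column 2 already contains {3, 5, 7, 8, 9}.
Its 3×3 block (box 4) already contains {3, 6, 8, 9}.
The only value from 1–9 not eliminated is 4, so row 5, column 2 = 4.

4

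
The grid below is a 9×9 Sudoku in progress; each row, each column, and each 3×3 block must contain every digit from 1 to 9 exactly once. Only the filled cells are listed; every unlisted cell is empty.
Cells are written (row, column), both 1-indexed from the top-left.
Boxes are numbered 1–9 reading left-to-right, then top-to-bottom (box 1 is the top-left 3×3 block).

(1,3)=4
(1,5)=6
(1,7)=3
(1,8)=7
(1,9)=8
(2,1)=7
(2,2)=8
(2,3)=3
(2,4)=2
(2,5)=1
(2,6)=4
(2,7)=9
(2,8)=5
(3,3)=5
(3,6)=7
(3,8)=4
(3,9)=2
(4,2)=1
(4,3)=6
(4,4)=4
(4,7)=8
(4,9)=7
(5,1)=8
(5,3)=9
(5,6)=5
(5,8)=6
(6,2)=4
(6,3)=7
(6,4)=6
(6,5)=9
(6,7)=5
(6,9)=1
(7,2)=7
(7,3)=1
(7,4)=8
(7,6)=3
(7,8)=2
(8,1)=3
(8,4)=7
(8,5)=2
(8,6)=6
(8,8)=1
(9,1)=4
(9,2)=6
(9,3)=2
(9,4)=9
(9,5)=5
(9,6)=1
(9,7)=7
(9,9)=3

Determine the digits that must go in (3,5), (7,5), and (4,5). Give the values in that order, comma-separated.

8,4,3

For (3,5):
  Consider where 8 can go in column 5.
  (4,5) is out (row 4 already has a 8).
  (5,5) is out (row 5 already has a 8).
  (7,5) is out (row 7 already has a 8).
  So the only cell in column 5 that can hold 8 is (3,5).
  So (3,5) = 8.
For (7,5):
  Row 7 already contains {1, 2, 3, 7, 8}.
  Column 5 already contains {1, 2, 5, 6, 9}.
  Its 3×3 block (box 8) already contains {1, 2, 3, 5, 6, 7, 8, 9}.
  The only value from 1–9 not eliminated is 4, so (7,5) = 4.
For (4,5):
  Row 4 already contains {1, 4, 6, 7, 8}.
  Column 5 already contains {1, 2, 5, 6, 9}.
  Its 3×3 block (box 5) already contains {4, 5, 6, 9}.
  The only value from 1–9 not eliminated is 3, so (4,5) = 3.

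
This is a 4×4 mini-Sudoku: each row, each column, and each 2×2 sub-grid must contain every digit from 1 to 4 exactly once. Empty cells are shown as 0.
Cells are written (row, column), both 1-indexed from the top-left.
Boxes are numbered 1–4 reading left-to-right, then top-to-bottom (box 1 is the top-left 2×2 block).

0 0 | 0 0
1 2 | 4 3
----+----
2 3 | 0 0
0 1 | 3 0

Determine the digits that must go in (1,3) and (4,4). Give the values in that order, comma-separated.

2,2

For (1,3):
  Consider where 2 can go in column 3.
  (3,3) is out (row 3 already has a 2).
  So the only cell in column 3 that can hold 2 is (1,3).
  So (1,3) = 2.
For (4,4):
  Consider where 2 can go in row 4.
  (4,1) is out (column 1 already has a 2).
  So the only cell in row 4 that can hold 2 is (4,4).
  So (4,4) = 2.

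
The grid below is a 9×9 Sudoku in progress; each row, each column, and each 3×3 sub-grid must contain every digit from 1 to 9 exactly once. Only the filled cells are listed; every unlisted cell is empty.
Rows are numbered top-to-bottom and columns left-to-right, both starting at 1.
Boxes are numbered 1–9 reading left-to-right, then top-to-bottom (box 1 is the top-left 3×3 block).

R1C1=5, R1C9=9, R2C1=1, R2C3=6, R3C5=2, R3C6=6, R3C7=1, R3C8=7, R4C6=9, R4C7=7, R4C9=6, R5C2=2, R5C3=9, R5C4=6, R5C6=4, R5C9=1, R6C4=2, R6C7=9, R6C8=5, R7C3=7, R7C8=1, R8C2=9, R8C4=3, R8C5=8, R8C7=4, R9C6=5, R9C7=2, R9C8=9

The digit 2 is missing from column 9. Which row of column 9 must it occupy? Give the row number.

Consider where 2 can go in column 9.
R3C9 is out (row 3 already has a 2).
R6C9 is out (row 6 already has a 2).
R7C9 is out (box 9 already has a 2).
R8C9 is out (box 9 already has a 2).
R9C9 is out (row 9 already has a 2).
So the only cell in column 9 that can hold 2 is R2C9.
That is row 2.

2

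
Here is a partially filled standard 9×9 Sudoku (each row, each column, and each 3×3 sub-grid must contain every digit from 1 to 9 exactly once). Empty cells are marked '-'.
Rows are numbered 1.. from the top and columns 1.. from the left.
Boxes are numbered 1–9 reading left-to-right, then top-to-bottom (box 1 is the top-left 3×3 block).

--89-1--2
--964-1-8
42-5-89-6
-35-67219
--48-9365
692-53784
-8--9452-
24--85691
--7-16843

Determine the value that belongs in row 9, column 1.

Cell row 9, column 1 itself could take any of {5, 9} by direct elimination.
Consider where 9 can go in row 9.
row 9, column 2 is out (column 2 already has a 9).
row 9, column 4 is out (column 4 already has a 9).
So the only cell in row 9 that can hold 9 is row 9, column 1.
Therefore row 9, column 1 = 9.

9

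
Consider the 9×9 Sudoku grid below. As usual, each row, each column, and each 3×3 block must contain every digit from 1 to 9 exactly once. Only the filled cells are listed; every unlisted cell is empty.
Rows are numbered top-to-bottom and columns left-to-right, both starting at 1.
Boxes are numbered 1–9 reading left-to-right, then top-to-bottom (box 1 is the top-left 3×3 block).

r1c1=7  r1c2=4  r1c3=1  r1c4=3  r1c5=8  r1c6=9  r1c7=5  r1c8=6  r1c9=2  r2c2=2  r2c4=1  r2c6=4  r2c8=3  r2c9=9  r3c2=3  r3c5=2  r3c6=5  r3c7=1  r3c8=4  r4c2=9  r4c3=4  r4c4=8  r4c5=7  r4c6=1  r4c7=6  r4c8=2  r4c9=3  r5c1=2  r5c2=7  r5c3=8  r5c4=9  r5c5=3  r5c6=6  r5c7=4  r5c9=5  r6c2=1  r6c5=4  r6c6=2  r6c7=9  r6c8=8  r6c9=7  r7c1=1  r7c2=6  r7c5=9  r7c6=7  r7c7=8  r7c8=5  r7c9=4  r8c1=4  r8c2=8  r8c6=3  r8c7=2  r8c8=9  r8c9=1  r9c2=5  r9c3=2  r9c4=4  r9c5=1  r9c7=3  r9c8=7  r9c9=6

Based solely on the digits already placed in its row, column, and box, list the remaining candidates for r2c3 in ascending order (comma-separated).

5,6

Row 2 already contains {1, 2, 3, 4, 9}.
Column 3 already contains {1, 2, 4, 8}.
Its 3×3 block (box 1) already contains {1, 2, 3, 4, 7}.
Removing those from 1–9 leaves {5, 6} as the candidates for r2c3.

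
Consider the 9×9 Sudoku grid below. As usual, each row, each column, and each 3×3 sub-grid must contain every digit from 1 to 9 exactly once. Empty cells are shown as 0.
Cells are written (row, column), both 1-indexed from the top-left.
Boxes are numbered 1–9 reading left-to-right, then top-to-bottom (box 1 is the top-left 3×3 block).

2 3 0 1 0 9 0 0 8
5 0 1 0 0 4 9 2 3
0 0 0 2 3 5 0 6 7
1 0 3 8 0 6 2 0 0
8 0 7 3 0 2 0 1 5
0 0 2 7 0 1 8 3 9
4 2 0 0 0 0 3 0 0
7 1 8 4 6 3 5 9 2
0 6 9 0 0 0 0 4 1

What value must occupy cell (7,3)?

Row 7 already contains {2, 3, 4}.
Column 3 already contains {1, 2, 3, 7, 8, 9}.
Its 3×3 block (box 7) already contains {1, 2, 4, 6, 7, 8, 9}.
The only value from 1–9 not eliminated is 5, so (7,3) = 5.

5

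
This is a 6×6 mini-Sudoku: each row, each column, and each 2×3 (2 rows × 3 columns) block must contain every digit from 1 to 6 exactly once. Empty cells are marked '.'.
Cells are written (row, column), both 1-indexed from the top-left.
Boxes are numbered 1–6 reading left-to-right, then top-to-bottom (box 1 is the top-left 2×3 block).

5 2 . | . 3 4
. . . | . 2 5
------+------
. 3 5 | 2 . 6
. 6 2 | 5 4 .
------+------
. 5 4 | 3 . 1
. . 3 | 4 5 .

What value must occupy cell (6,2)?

Row 6 already contains {3, 4, 5}.
Column 2 already contains {2, 3, 5, 6}.
Its 2×3 block (box 5) already contains {3, 4, 5}.
The only value from 1–6 not eliminated is 1, so (6,2) = 1.

1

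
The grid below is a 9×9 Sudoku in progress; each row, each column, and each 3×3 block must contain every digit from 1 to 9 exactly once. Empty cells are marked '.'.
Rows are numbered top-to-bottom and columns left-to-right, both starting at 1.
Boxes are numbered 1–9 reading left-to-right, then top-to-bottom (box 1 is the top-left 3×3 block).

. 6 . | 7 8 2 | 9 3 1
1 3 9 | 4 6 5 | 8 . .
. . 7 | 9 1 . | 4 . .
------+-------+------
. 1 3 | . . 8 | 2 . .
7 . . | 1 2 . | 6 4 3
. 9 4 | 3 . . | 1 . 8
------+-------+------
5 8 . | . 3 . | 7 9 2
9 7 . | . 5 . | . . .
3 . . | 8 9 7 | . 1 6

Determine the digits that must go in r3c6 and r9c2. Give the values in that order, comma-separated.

3,4

For r3c6:
  Row 3 already contains {1, 4, 7, 9}.
  Column 6 already contains {2, 5, 7, 8}.
  Its 3×3 block (box 2) already contains {1, 2, 4, 5, 6, 7, 8, 9}.
  The only value from 1–9 not eliminated is 3, so r3c6 = 3.
For r9c2:
  Consider where 4 can go in column 2.
  r3c2 is out (row 3 already has a 4).
  r5c2 is out (row 5 already has a 4).
  So the only cell in column 2 that can hold 4 is r9c2.
  So r9c2 = 4.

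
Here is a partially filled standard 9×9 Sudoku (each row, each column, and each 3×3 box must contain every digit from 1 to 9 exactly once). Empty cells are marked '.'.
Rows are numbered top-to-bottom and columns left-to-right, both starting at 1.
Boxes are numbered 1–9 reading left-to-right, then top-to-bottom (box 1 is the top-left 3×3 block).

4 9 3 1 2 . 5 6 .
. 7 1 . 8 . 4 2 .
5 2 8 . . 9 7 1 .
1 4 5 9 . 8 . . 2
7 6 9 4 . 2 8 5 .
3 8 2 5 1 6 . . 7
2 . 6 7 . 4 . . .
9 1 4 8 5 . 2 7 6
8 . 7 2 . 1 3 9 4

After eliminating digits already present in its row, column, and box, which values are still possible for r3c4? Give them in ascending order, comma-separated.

3,6

Row 3 already contains {1, 2, 5, 7, 8, 9}.
Column 4 already contains {1, 2, 4, 5, 7, 8, 9}.
Its 3×3 block (box 2) already contains {1, 2, 8, 9}.
Removing those from 1–9 leaves {3, 6} as the candidates for r3c4.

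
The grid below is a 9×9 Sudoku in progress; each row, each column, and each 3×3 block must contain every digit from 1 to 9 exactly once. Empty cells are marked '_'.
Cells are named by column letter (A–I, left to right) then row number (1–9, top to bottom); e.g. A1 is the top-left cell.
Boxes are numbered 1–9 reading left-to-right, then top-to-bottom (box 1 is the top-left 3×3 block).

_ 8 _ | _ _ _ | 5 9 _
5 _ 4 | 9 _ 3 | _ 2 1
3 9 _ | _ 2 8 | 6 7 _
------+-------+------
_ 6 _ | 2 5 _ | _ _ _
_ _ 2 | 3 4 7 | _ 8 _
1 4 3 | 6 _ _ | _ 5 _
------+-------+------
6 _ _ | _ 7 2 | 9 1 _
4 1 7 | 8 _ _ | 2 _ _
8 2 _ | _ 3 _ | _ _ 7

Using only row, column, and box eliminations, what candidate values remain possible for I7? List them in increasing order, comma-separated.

3,4,5,8

Row 7 already contains {1, 2, 6, 7, 9}.
Column I already contains {1, 7}.
Its 3×3 block (box 9) already contains {1, 2, 7, 9}.
Removing those from 1–9 leaves {3, 4, 5, 8} as the candidates for I7.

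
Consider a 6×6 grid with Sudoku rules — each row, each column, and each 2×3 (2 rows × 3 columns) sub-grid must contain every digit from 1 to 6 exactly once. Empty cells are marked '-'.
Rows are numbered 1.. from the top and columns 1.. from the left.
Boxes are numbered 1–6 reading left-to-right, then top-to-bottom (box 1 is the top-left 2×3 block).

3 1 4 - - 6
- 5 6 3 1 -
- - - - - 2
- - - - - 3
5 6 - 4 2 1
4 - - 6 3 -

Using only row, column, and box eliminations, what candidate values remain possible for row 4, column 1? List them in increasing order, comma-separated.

Row 4 already contains {3}.
Column 1 already contains {3, 4, 5}.
Its 2×3 block (box 3) already contains {}.
Removing those from 1–6 leaves {1, 2, 6} as the candidates for row 4, column 1.

1,2,6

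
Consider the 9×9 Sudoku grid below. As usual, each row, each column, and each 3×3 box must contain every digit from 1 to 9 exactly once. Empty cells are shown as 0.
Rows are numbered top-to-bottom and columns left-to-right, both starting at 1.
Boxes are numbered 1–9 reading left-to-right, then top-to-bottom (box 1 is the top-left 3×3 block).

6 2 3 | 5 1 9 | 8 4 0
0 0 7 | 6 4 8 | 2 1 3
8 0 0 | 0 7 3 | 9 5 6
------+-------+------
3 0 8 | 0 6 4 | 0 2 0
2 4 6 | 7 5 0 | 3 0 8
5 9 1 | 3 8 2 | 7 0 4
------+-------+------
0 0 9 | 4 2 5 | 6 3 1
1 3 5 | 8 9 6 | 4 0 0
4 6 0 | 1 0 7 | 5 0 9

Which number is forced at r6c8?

6

Row 6 already contains {1, 2, 3, 4, 5, 7, 8, 9}.
Column 8 already contains {1, 2, 3, 4, 5}.
Its 3×3 block (box 6) already contains {2, 3, 4, 7, 8}.
The only value from 1–9 not eliminated is 6, so r6c8 = 6.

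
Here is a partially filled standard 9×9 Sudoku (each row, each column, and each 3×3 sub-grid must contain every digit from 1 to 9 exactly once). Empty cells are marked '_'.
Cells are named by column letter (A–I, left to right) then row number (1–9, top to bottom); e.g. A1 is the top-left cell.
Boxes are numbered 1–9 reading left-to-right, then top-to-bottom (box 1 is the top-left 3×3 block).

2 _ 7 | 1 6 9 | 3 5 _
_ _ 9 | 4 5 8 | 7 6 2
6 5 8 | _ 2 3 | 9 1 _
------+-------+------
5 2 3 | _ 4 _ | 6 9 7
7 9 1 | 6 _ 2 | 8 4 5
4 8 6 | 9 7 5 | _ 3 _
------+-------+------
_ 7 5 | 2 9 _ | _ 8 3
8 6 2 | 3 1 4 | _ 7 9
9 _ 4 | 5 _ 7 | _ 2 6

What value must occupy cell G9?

Row 9 already contains {2, 4, 5, 6, 7, 9}.
Column G already contains {3, 6, 7, 8, 9}.
Its 3×3 block (box 9) already contains {2, 3, 6, 7, 8, 9}.
The only value from 1–9 not eliminated is 1, so G9 = 1.

1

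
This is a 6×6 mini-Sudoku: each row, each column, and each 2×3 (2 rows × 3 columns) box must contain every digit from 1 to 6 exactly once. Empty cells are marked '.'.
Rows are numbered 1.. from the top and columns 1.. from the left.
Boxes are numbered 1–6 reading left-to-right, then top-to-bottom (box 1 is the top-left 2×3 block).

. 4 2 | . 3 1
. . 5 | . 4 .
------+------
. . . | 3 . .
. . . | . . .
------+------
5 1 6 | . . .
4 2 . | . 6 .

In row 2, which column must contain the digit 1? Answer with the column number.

Consider where 1 can go in row 2.
row 2, column 2 is out (column 2 already has a 1).
row 2, column 4 is out (box 2 already has a 1).
row 2, column 6 is out (column 6 already has a 1).
So the only cell in row 2 that can hold 1 is row 2, column 1.
That is column 1.

1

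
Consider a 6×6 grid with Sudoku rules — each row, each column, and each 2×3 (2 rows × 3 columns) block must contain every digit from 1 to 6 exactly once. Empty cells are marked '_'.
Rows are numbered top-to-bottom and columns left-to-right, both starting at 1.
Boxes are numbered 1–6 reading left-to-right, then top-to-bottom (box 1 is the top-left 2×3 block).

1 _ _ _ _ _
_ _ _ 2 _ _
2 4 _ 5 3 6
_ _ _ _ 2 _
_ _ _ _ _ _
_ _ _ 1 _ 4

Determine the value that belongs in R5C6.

2

Cell R5C6 itself could take any of {2, 3, 5} by direct elimination.
Consider where 2 can go in box 6.
R5C4 is out (column 4 already has a 2).
R5C5 is out (column 5 already has a 2).
R6C5 is out (column 5 already has a 2).
So the only cell in box 6 that can hold 2 is R5C6.
Therefore R5C6 = 2.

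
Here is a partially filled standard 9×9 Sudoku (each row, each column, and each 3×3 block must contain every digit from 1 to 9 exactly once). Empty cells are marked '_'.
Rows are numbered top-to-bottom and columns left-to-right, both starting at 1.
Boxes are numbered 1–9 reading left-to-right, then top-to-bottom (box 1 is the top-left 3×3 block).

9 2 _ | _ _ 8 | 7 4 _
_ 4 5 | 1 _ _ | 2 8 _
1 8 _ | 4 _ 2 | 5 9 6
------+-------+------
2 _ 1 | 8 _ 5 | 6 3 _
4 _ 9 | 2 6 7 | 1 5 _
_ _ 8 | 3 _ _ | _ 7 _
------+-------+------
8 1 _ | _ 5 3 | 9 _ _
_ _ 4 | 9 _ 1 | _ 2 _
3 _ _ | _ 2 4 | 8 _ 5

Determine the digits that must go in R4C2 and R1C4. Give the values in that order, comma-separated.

7,5

For R4C2:
  Row 4 already contains {1, 2, 3, 5, 6, 8}.
  Column 2 already contains {1, 2, 4, 8}.
  Its 3×3 block (box 4) already contains {1, 2, 4, 8, 9}.
  The only value from 1–9 not eliminated is 7, so R4C2 = 7.
For R1C4:
  Consider where 5 can go in column 4.
  R7C4 is out (row 7 already has a 5).
  R9C4 is out (row 9 already has a 5).
  So the only cell in column 4 that can hold 5 is R1C4.
  So R1C4 = 5.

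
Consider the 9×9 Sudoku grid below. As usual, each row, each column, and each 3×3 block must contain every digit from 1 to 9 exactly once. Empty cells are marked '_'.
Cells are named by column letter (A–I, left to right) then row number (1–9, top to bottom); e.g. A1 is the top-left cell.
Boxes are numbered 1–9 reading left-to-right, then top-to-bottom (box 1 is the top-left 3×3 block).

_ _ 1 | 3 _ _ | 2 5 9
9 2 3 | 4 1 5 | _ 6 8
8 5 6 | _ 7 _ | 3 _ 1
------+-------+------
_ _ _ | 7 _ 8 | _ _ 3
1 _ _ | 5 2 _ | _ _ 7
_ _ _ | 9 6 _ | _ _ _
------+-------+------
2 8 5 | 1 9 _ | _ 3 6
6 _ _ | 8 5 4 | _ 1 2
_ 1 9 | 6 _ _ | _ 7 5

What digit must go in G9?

8

Cell G9 itself could take any of {4, 8} by direct elimination.
Consider where 8 can go in row 9.
A9 is out (column A already has a 8).
E9 is out (box 8 already has a 8).
F9 is out (column F already has a 8).
So the only cell in row 9 that can hold 8 is G9.
Therefore G9 = 8.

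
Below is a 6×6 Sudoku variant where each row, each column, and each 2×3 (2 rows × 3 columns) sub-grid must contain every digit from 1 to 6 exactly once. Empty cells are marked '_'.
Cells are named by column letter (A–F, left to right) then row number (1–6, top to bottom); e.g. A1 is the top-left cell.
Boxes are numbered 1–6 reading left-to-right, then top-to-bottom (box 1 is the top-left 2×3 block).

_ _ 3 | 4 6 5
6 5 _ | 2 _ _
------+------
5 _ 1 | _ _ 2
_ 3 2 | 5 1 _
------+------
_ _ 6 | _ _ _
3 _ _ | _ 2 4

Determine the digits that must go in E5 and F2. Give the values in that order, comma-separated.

For E5:
  Consider where 5 can go in box 6.
  D5 is out (column D already has a 5).
  F5 is out (column F already has a 5).
  D6 is out (column D already has a 5).
  So the only cell in box 6 that can hold 5 is E5.
  So E5 = 5.
For F2:
  Consider where 1 can go in row 2.
  C2 is out (column C already has a 1).
  E2 is out (column E already has a 1).
  So the only cell in row 2 that can hold 1 is F2.
  So F2 = 1.

5,1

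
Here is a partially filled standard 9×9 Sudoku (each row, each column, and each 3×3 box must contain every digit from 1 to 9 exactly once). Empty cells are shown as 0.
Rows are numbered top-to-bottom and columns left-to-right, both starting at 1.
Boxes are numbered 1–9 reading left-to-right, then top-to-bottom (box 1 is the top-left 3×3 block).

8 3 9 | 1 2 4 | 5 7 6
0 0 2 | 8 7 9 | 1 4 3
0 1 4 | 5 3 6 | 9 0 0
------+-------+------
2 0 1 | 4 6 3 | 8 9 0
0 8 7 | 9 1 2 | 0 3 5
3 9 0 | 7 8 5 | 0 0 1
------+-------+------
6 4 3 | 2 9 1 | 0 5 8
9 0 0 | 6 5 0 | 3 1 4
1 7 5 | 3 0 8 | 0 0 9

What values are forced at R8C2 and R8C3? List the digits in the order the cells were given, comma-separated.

2,8

For R8C2:
  Row 8 already contains {1, 3, 4, 5, 6, 9}.
  Column 2 already contains {1, 3, 4, 7, 8, 9}.
  Its 3×3 block (box 7) already contains {1, 3, 4, 5, 6, 7, 9}.
  The only value from 1–9 not eliminated is 2, so R8C2 = 2.
For R8C3:
  Row 8 already contains {1, 3, 4, 5, 6, 9}.
  Column 3 already contains {1, 2, 3, 4, 5, 7, 9}.
  Its 3×3 block (box 7) already contains {1, 3, 4, 5, 6, 7, 9}.
  The only value from 1–9 not eliminated is 8, so R8C3 = 8.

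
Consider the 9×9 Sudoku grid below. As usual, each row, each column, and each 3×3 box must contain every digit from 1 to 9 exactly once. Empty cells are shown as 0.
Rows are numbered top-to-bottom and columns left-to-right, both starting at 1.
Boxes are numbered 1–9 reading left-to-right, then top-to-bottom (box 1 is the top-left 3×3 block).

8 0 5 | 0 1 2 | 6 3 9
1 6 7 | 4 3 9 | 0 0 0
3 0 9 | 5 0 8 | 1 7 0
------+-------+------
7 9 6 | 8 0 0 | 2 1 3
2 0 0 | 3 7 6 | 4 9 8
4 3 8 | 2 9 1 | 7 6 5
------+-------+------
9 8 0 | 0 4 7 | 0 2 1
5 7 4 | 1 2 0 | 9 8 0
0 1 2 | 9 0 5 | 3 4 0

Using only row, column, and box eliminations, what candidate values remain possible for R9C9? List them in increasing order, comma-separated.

6,7

Row 9 already contains {1, 2, 3, 4, 5, 9}.
Column 9 already contains {1, 3, 5, 8, 9}.
Its 3×3 block (box 9) already contains {1, 2, 3, 4, 8, 9}.
Removing those from 1–9 leaves {6, 7} as the candidates for R9C9.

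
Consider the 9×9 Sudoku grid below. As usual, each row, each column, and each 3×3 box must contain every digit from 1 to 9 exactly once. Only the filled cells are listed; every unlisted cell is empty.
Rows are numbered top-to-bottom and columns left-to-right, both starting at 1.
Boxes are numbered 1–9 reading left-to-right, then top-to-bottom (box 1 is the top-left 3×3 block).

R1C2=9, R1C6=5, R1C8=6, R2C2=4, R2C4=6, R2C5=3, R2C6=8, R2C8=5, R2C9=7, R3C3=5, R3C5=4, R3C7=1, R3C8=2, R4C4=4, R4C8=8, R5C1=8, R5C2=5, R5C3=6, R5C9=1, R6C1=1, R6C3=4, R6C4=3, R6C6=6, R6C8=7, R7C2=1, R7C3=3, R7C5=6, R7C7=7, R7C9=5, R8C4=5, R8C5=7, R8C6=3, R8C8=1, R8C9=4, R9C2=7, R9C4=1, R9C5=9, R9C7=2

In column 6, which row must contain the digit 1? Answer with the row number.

4

Consider where 1 can go in column 6.
R3C6 is out (row 3 already has a 1).
R5C6 is out (row 5 already has a 1).
R7C6 is out (row 7 already has a 1).
R9C6 is out (row 9 already has a 1).
So the only cell in column 6 that can hold 1 is R4C6.
That is row 4.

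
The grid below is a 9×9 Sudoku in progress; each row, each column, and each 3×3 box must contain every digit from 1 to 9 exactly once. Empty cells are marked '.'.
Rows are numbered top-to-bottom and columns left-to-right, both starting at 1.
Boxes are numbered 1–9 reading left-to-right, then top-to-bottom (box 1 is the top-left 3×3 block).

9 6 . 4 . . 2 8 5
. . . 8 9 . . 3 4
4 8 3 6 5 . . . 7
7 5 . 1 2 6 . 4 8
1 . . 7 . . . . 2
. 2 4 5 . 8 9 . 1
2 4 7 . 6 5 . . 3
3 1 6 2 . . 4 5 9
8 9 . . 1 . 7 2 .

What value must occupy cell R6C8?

Cell R6C8 itself could take any of {6, 7} by direct elimination.
Consider where 7 can go in row 6.
R6C1 is out (column 1 already has a 7).
R6C5 is out (box 5 already has a 7).
So the only cell in row 6 that can hold 7 is R6C8.
Therefore R6C8 = 7.

7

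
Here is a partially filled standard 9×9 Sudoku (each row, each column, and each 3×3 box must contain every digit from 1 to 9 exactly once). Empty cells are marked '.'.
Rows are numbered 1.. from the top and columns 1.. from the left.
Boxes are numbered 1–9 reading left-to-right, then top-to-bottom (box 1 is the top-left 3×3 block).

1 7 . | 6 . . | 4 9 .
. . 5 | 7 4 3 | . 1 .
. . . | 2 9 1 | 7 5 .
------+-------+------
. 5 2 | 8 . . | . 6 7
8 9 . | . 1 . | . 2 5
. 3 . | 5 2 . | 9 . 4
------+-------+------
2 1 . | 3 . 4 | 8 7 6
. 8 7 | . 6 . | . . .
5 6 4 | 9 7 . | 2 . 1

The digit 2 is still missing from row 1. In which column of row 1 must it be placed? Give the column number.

Consider where 2 can go in row 1.
row 1, column 3 is out (column 3 already has a 2).
row 1, column 5 is out (column 5 already has a 2).
row 1, column 6 is out (box 2 already has a 2).
So the only cell in row 1 that can hold 2 is row 1, column 9.
That is column 9.

9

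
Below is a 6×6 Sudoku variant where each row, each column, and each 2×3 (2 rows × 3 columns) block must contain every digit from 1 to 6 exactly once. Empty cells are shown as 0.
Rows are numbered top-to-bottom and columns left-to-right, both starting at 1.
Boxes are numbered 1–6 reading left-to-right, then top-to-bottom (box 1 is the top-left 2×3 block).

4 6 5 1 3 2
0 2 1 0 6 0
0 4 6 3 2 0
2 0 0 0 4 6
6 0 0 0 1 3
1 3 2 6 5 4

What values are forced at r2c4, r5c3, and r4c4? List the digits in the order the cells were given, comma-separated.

For r2c4:
  Consider where 4 can go in box 2.
  r2c6 is out (column 6 already has a 4).
  So the only cell in box 2 that can hold 4 is r2c4.
  So r2c4 = 4.
For r5c3:
  Row 5 already contains {1, 3, 6}.
  Column 3 already contains {1, 2, 5, 6}.
  Its 2×3 block (box 5) already contains {1, 2, 3, 6}.
  The only value from 1–6 not eliminated is 4, so r5c3 = 4.
For r4c4:
  Row 4 already contains {2, 4, 6}.
  Column 4 already contains {1, 3, 6}.
  Its 2×3 block (box 4) already contains {2, 3, 4, 6}.
  The only value from 1–6 not eliminated is 5, so r4c4 = 5.

4,4,5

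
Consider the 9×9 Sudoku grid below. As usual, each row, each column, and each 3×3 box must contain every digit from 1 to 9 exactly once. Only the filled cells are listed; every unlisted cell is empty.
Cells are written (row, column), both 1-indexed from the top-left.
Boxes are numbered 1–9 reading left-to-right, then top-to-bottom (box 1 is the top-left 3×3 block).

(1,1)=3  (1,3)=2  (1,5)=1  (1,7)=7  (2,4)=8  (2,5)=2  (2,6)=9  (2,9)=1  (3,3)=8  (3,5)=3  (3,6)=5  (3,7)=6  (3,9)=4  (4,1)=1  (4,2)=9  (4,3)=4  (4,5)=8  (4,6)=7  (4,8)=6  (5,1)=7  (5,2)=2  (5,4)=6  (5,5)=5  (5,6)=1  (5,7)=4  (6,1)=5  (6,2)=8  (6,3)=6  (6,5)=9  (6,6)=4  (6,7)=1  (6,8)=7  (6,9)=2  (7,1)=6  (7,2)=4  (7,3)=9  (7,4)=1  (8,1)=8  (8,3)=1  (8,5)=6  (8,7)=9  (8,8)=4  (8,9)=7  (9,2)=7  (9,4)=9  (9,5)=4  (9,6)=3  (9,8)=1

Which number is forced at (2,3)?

Cell (2,3) itself could take any of {5, 7} by direct elimination.
Consider where 7 can go in column 3.
(5,3) is out (row 5 already has a 7).
(9,3) is out (row 9 already has a 7).
So the only cell in column 3 that can hold 7 is (2,3).
Therefore (2,3) = 7.

7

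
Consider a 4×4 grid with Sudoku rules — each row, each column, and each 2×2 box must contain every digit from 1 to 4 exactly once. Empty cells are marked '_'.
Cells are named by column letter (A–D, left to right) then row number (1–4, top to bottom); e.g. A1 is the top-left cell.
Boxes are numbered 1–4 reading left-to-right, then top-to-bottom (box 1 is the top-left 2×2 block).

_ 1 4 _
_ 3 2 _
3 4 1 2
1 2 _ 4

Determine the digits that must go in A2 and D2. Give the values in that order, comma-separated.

For A2:
  Row 2 already contains {2, 3}.
  Column A already contains {1, 3}.
  Its 2×2 block (box 1) already contains {1, 3}.
  The only value from 1–4 not eliminated is 4, so A2 = 4.
For D2:
  Row 2 already contains {2, 3}.
  Column D already contains {2, 4}.
  Its 2×2 block (box 2) already contains {2, 4}.
  The only value from 1–4 not eliminated is 1, so D2 = 1.

4,1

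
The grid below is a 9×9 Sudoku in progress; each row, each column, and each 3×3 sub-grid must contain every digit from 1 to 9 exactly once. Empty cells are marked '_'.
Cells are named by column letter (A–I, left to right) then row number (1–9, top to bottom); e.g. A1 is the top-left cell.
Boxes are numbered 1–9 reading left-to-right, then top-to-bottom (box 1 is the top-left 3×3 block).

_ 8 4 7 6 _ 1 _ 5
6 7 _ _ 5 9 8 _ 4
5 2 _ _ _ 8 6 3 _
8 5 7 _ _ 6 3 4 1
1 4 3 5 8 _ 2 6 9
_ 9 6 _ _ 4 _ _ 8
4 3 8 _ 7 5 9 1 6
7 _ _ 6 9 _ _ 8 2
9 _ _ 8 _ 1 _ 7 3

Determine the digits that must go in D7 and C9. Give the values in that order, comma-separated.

2,2

For D7:
  Row 7 already contains {1, 3, 4, 5, 6, 7, 8, 9}.
  Column D already contains {5, 6, 7, 8}.
  Its 3×3 block (box 8) already contains {1, 5, 6, 7, 8, 9}.
  The only value from 1–9 not eliminated is 2, so D7 = 2.
For C9:
  Consider where 2 can go in box 7.
  B8 is out (row 8 already has a 2).
  C8 is out (row 8 already has a 2).
  B9 is out (column B already has a 2).
  So the only cell in box 7 that can hold 2 is C9.
  So C9 = 2.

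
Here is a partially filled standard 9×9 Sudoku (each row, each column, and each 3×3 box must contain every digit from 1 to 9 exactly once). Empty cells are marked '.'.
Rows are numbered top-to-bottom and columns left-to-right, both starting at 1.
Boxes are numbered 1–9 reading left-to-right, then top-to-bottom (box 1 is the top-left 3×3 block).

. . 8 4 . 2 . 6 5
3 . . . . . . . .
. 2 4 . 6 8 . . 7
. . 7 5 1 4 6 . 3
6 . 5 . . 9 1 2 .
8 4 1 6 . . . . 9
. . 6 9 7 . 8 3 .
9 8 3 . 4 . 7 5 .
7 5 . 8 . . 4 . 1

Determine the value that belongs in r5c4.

Cell r5c4 itself could take any of {3, 7} by direct elimination.
Consider where 7 can go in row 5.
r5c2 is out (box 4 already has a 7).
r5c5 is out (column 5 already has a 7).
r5c9 is out (column 9 already has a 7).
So the only cell in row 5 that can hold 7 is r5c4.
Therefore r5c4 = 7.

7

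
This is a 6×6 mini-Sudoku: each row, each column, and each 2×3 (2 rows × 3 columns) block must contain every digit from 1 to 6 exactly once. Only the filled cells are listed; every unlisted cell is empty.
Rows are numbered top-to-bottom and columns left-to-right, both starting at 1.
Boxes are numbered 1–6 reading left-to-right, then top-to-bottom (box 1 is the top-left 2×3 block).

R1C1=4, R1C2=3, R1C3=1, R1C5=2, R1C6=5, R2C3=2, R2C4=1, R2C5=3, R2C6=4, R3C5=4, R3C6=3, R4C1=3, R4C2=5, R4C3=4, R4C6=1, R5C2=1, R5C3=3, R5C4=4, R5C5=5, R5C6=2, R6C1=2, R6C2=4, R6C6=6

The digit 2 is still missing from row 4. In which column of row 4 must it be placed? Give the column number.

4

Consider where 2 can go in row 4.
R4C5 is out (column 5 already has a 2).
So the only cell in row 4 that can hold 2 is R4C4.
That is column 4.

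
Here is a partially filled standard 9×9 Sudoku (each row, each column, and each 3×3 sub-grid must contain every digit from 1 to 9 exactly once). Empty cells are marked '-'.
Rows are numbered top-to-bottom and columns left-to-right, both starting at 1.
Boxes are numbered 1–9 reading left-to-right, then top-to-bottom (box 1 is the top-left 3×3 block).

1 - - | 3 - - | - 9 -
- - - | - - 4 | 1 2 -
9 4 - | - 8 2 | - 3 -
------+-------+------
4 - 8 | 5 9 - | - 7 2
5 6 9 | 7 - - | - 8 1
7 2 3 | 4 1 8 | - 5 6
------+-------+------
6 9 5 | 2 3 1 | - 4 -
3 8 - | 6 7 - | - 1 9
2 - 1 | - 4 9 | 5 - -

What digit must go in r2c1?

8

Row 2 already contains {1, 2, 4}.
Column 1 already contains {1, 2, 3, 4, 5, 6, 7, 9}.
Its 3×3 block (box 1) already contains {1, 4, 9}.
The only value from 1–9 not eliminated is 8, so r2c1 = 8.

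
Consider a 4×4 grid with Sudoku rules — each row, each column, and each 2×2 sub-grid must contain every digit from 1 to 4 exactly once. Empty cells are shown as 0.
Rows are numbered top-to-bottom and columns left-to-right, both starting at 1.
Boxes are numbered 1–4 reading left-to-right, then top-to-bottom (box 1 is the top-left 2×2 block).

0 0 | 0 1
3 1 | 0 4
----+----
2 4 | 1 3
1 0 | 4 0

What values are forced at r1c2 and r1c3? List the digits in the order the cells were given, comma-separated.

For r1c2:
  Row 1 already contains {1}.
  Column 2 already contains {1, 4}.
  Its 2×2 block (box 1) already contains {1, 3}.
  The only value from 1–4 not eliminated is 2, so r1c2 = 2.
For r1c3:
  Consider where 3 can go in box 2.
  r2c3 is out (row 2 already has a 3).
  So the only cell in box 2 that can hold 3 is r1c3.
  So r1c3 = 3.

2,3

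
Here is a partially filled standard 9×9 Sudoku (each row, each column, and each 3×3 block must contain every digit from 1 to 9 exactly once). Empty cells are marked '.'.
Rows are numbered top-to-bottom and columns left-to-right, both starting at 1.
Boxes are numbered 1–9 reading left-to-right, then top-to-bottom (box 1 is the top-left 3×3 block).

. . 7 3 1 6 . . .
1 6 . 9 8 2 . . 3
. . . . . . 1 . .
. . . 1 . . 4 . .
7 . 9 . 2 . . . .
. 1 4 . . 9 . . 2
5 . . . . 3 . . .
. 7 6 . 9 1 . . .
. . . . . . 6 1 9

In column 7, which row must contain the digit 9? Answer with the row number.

Consider where 9 can go in column 7.
r2c7 is out (row 2 already has a 9).
r5c7 is out (row 5 already has a 9).
r6c7 is out (row 6 already has a 9).
r7c7 is out (box 9 already has a 9).
r8c7 is out (row 8 already has a 9).
So the only cell in column 7 that can hold 9 is r1c7.
That is row 1.

1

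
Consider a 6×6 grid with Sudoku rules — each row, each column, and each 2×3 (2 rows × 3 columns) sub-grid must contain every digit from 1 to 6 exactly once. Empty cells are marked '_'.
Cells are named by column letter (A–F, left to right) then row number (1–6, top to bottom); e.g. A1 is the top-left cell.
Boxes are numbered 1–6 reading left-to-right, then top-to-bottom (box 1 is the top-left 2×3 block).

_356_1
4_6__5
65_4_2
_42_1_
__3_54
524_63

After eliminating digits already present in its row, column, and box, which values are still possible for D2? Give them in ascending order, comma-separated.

2,3

Row 2 already contains {4, 5, 6}.
Column D already contains {4, 6}.
Its 2×3 block (box 2) already contains {1, 5, 6}.
Removing those from 1–6 leaves {2, 3} as the candidates for D2.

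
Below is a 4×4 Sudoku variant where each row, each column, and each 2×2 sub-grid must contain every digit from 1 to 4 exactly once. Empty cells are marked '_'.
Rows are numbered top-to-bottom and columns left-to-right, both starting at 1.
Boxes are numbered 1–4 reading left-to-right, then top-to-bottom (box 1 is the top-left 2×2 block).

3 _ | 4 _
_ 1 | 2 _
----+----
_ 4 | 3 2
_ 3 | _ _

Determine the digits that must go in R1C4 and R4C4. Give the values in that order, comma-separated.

1,4

For R1C4:
  Row 1 already contains {3, 4}.
  Column 4 already contains {2}.
  Its 2×2 block (box 2) already contains {2, 4}.
  The only value from 1–4 not eliminated is 1, so R1C4 = 1.
For R4C4:
  Consider where 4 can go in box 4.
  R4C3 is out (column 3 already has a 4).
  So the only cell in box 4 that can hold 4 is R4C4.
  So R4C4 = 4.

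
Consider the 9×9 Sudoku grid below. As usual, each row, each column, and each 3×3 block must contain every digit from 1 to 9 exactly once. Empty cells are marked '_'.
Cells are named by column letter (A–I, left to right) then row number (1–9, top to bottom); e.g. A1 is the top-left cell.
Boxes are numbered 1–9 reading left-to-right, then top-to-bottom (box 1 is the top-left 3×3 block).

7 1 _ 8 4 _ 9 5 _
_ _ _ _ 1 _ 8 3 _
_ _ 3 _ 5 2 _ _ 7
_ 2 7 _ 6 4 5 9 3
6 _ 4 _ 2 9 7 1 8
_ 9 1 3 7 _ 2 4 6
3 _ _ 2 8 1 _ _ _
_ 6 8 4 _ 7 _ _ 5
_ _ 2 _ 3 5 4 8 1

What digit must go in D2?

7

Cell D2 itself could take any of {6, 7, 9} by direct elimination.
Consider where 7 can go in column D.
D3 is out (row 3 already has a 7).
D4 is out (row 4 already has a 7).
D5 is out (row 5 already has a 7).
D9 is out (box 8 already has a 7).
So the only cell in column D that can hold 7 is D2.
Therefore D2 = 7.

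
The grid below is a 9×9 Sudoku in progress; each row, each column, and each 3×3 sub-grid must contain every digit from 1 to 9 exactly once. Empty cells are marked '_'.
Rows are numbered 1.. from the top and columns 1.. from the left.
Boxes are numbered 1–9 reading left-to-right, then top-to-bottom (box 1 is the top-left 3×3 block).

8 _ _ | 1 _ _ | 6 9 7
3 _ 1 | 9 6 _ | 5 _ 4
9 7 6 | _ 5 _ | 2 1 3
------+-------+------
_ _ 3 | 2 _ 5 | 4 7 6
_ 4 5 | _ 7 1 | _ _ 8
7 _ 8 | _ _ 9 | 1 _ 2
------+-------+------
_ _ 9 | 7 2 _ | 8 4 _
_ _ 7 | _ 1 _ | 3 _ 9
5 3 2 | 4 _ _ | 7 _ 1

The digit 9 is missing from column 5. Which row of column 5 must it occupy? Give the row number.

Consider where 9 can go in column 5.
row 1, column 5 is out (row 1 already has a 9).
row 4, column 5 is out (box 5 already has a 9).
row 6, column 5 is out (row 6 already has a 9).
So the only cell in column 5 that can hold 9 is row 9, column 5.
That is row 9.

9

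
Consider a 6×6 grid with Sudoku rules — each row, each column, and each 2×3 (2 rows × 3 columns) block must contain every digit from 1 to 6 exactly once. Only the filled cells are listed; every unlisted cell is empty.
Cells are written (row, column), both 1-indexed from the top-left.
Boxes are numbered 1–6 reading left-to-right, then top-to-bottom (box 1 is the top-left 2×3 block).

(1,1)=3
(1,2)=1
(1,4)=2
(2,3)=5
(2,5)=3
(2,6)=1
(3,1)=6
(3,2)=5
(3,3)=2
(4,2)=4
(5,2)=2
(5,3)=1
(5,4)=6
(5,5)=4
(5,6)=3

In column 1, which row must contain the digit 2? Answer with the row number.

Consider where 2 can go in column 1.
(4,1) is out (box 3 already has a 2).
(5,1) is out (row 5 already has a 2).
(6,1) is out (box 5 already has a 2).
So the only cell in column 1 that can hold 2 is (2,1).
That is row 2.

2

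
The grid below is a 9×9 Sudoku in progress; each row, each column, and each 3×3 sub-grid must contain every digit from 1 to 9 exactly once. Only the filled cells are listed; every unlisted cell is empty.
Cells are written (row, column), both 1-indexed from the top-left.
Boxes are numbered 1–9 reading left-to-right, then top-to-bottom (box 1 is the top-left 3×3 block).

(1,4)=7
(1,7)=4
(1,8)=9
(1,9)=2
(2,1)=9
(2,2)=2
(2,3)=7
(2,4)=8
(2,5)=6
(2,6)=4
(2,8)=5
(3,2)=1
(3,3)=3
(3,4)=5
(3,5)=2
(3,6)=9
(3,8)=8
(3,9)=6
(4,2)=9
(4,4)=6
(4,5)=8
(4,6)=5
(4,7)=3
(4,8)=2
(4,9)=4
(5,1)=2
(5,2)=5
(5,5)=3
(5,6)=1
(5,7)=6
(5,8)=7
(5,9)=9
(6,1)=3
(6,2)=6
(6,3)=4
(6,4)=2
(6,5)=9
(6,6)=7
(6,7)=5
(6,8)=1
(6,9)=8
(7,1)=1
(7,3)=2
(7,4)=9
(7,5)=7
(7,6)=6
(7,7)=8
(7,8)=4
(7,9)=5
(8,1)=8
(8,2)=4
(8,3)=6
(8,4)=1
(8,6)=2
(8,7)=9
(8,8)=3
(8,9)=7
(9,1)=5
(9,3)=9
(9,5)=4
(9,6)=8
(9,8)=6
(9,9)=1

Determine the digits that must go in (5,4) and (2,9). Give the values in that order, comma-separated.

For (5,4):
  Row 5 already contains {1, 2, 3, 5, 6, 7, 9}.
  Column 4 already contains {1, 2, 5, 6, 7, 8, 9}.
  Its 3×3 block (box 5) already contains {1, 2, 3, 5, 6, 7, 8, 9}.
  The only value from 1–9 not eliminated is 4, so (5,4) = 4.
For (2,9):
  Row 2 already contains {2, 4, 5, 6, 7, 8, 9}.
  Column 9 already contains {1, 2, 4, 5, 6, 7, 8, 9}.
  Its 3×3 block (box 3) already contains {2, 4, 5, 6, 8, 9}.
  The only value from 1–9 not eliminated is 3, so (2,9) = 3.

4,3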